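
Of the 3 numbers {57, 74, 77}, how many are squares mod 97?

(57/97) = -1 → non-residue.
(74/97) = -1 → non-residue.
(77/97) = -1 → non-residue.
Total quadratic residues among the 3: 0.

0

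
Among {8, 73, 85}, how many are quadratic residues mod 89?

(8/89) = +1 → QR.
(73/89) = +1 → QR.
(85/89) = +1 → QR.
Total quadratic residues among the 3: 3.

3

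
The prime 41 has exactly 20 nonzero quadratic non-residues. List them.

3,6,7,11,12,13,14,15,17,19,22,24,26,27,28,29,30,34,35,38

Square k = 1,…,20 (k and 41−k give the same square):
1²=1, 2²=4, 3²=9, 4²=16, 5²=25, 6²=36, 7²≡8, 8²≡23, 9²≡40, 10²≡18, 11²≡39, 12²≡21, 13²≡5, 14²≡32, 15²≡20, 16²≡10, 17²≡2, 18²≡37, 19²≡33, 20²≡31 (mod 41).
The residues are {1, 2, 4, 5, 8, 9, 10, 16, 18, 20, 21, 23, 25, 31, 32, 33, 36, 37, 39, 40}; the non-residues are the remaining 20 nonzero classes.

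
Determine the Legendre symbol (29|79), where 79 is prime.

-1

Reciprocity: 29 ≡ 1 and 79 ≡ 3 (mod 4), so (29/79) = +(79/29).
Reduce top mod 29: now compute (21/29).
Reciprocity: 21 ≡ 1 and 29 ≡ 1 (mod 4), so (21/29) = +(29/21).
Reduce top mod 21: now compute (8/21).
Pull out 2^3: since 21 ≡ 5 (mod 8), (2/21) = -1, so (2/21)^3 = -1.
Reached (1/21) = 1. Collecting the sign flips along the way, the symbol is -1.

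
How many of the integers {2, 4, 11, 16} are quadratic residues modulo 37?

3

(2/37) = -1 → non-residue.
(4/37) = +1 → QR.
(11/37) = +1 → QR.
(16/37) = +1 → QR.
Total quadratic residues among the 4: 3.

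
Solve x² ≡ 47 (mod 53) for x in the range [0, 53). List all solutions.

53 ≡ 1 (mod 4), so we find a root by search.
Trying successive values, 10² = 100 ≡ 47 (mod 53). The other root is 53 − 10 = 43.

10, 43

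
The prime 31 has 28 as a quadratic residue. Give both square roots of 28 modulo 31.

11, 20

Since 31 ≡ 3 (mod 4), a square root of 28 is 28^((31+1)/4) = 28^8 mod 31.
Repeated squaring: 28^2≡9, 28^4≡19, 28^8≡20 (mod 31).
28^8 = 28^(8) ≡ 20 (mod 31).
Check: 20² = 400 ≡ 28 (mod 31). The two roots are 11 and 20.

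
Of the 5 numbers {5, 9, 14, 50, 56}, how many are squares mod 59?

(5/59) = +1 → QR.
(9/59) = +1 → QR.
(14/59) = -1 → non-residue.
(50/59) = -1 → non-residue.
(56/59) = -1 → non-residue.
Total quadratic residues among the 5: 2.

2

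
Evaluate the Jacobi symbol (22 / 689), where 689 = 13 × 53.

-1

Pull out 2: since 689 ≡ 1 (mod 8), (2/689) = +1.
Reciprocity: 11 ≡ 3 and 689 ≡ 1 (mod 4), so (11/689) = +(689/11).
Reduce top mod 11: now compute (7/11).
Reciprocity: 7 ≡ 3 and 11 ≡ 3 (mod 4), so (7/11) = −(11/7).
Reduce top mod 7: now compute (4/7).
Pull out 2^2: since 7 ≡ 7 (mod 8), (2/7) = +1, so (2/7)^2 = +1.
Reached (1/7) = 1. Collecting the sign flips along the way, the symbol is -1.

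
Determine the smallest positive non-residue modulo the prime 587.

2

(2/587) = −1, so 2 is the smallest positive non-residue mod 587.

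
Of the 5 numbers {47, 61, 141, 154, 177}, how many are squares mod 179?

4

(47/179) = +1 → QR.
(61/179) = +1 → QR.
(141/179) = +1 → QR.
(154/179) = -1 → non-residue.
(177/179) = +1 → QR.
Total quadratic residues among the 5: 4.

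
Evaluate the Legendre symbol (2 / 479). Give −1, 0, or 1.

1

Pull out 2: since 479 ≡ 7 (mod 8), (2/479) = +1.
Reached (1/479) = 1. Collecting the sign flips along the way, the symbol is +1.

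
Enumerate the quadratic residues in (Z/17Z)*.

1,2,4,8,9,13,15,16

Square k = 1,…,8 (k and 17−k give the same square):
1²=1, 2²=4, 3²=9, 4²=16, 5²≡8, 6²≡2, 7²≡15, 8²≡13 (mod 17).
So the quadratic residues mod 17 are {1, 2, 4, 8, 9, 13, 15, 16}.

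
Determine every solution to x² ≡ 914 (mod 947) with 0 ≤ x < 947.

115, 832

Since 947 ≡ 3 (mod 4), a square root of 914 is 914^((947+1)/4) = 914^237 mod 947.
Repeated squaring: 914^2≡142, 914^4≡277, 914^8≡22, 914^16≡484, 914^32≡347, 914^64≡140, 914^128≡660 (mod 947).
914^237 = 914^(128+64+32+8+4+1) ≡ 115 (mod 947).
Check: 115² = 13225 ≡ 914 (mod 947). The two roots are 115 and 832.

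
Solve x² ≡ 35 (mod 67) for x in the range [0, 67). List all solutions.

13, 54

Since 67 ≡ 3 (mod 4), a square root of 35 is 35^((67+1)/4) = 35^17 mod 67.
Repeated squaring: 35^2≡19, 35^4≡26, 35^8≡6, 35^16≡36 (mod 67).
35^17 = 35^(16+1) ≡ 54 (mod 67).
Check: 54² = 2916 ≡ 35 (mod 67). The two roots are 13 and 54.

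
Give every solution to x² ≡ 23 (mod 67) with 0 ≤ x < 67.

31, 36

Since 67 ≡ 3 (mod 4), a square root of 23 is 23^((67+1)/4) = 23^17 mod 67.
Repeated squaring: 23^2≡60, 23^4≡49, 23^8≡56, 23^16≡54 (mod 67).
23^17 = 23^(16+1) ≡ 36 (mod 67).
Check: 36² = 1296 ≡ 23 (mod 67). The two roots are 31 and 36.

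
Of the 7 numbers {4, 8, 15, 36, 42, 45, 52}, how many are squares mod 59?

4

(4/59) = +1 → QR.
(8/59) = -1 → non-residue.
(15/59) = +1 → QR.
(36/59) = +1 → QR.
(42/59) = -1 → non-residue.
(45/59) = +1 → QR.
(52/59) = -1 → non-residue.
Total quadratic residues among the 7: 4.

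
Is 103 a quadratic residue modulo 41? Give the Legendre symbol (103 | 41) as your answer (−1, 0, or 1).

1

Euler's criterion: (103/41) ≡ 21^20 (mod 41).
21^2 ≡ 31 (mod 41)
21^4 ≡ 18 (mod 41)
21^8 ≡ 37 (mod 41)
21^16 ≡ 16 (mod 41)
21^20 = 21^(16+4) ≡ 1 (mod 41).
Result is 1, so (103/41) = 1.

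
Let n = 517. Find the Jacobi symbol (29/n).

Reciprocity: 29 ≡ 1 and 517 ≡ 1 (mod 4), so (29/517) = +(517/29).
Reduce top mod 29: now compute (24/29).
Pull out 2^3: since 29 ≡ 5 (mod 8), (2/29) = -1, so (2/29)^3 = -1.
Reciprocity: 3 ≡ 3 and 29 ≡ 1 (mod 4), so (3/29) = +(29/3).
Reduce top mod 3: now compute (2/3).
Pull out 2: since 3 ≡ 3 (mod 8), (2/3) = -1.
Reached (1/3) = 1. Collecting the sign flips along the way, the symbol is +1.

1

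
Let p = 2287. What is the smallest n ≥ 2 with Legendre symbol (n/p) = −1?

3

(2/2287) = +1, so 2 is a residue.
(3/2287) = −1, so 3 is the smallest positive non-residue mod 2287.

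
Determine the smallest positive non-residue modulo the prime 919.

3

(2/919) = +1, so 2 is a residue.
(3/919) = −1, so 3 is the smallest positive non-residue mod 919.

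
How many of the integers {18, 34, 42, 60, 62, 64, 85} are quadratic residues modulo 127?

(18/127) = +1 → QR.
(34/127) = +1 → QR.
(42/127) = +1 → QR.
(60/127) = +1 → QR.
(62/127) = +1 → QR.
(64/127) = +1 → QR.
(85/127) = -1 → non-residue.
Total quadratic residues among the 7: 6.

6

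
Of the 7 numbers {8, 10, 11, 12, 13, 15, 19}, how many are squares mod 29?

(8/29) = -1 → non-residue.
(10/29) = -1 → non-residue.
(11/29) = -1 → non-residue.
(12/29) = -1 → non-residue.
(13/29) = +1 → QR.
(15/29) = -1 → non-residue.
(19/29) = -1 → non-residue.
Total quadratic residues among the 7: 1.

1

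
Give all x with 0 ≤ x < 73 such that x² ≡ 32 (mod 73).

73 ≡ 1 (mod 4), so we find a root by search.
Trying successive values, 18² = 324 ≡ 32 (mod 73). The other root is 73 − 18 = 55.

18, 55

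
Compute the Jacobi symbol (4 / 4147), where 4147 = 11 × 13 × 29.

Pull out 2^2: since 4147 ≡ 3 (mod 8), (2/4147) = -1, so (2/4147)^2 = +1.
Reached (1/4147) = 1. Collecting the sign flips along the way, the symbol is +1.

1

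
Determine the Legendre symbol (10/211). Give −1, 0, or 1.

-1

Pull out 2: since 211 ≡ 3 (mod 8), (2/211) = -1.
Reciprocity: 5 ≡ 1 and 211 ≡ 3 (mod 4), so (5/211) = +(211/5).
Reduce top mod 5: now compute (1/5).
Reached (1/5) = 1. Collecting the sign flips along the way, the symbol is -1.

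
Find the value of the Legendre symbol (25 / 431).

Reciprocity: 25 ≡ 1 and 431 ≡ 3 (mod 4), so (25/431) = +(431/25).
Reduce top mod 25: now compute (6/25).
Pull out 2: since 25 ≡ 1 (mod 8), (2/25) = +1.
Reciprocity: 3 ≡ 3 and 25 ≡ 1 (mod 4), so (3/25) = +(25/3).
Reduce top mod 3: now compute (1/3).
Reached (1/3) = 1. Collecting the sign flips along the way, the symbol is +1.

1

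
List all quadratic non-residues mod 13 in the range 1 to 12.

Square k = 1,…,6 (k and 13−k give the same square):
1²=1, 2²=4, 3²=9, 4²≡3, 5²≡12, 6²≡10 (mod 13).
The residues are {1, 3, 4, 9, 10, 12}; the non-residues are the remaining 6 nonzero classes.

2,5,6,7,8,11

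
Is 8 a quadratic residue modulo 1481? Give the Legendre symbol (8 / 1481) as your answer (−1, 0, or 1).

1

Pull out 2^3: since 1481 ≡ 1 (mod 8), (2/1481) = +1, so (2/1481)^3 = +1.
Reached (1/1481) = 1. Collecting the sign flips along the way, the symbol is +1.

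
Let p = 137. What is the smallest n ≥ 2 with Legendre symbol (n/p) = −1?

3

(2/137) = +1, so 2 is a residue.
(3/137) = −1, so 3 is the smallest positive non-residue mod 137.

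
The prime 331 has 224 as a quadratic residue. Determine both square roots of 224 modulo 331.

104, 227

Since 331 ≡ 3 (mod 4), a square root of 224 is 224^((331+1)/4) = 224^83 mod 331.
Repeated squaring: 224^2≡195, 224^4≡291, 224^8≡276, 224^16≡46, 224^32≡130, 224^64≡19 (mod 331).
224^83 = 224^(64+16+2+1) ≡ 104 (mod 331).
Check: 104² = 10816 ≡ 224 (mod 331). The two roots are 104 and 227.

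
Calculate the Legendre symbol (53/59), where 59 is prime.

1

Euler's criterion: (53/59) ≡ 53^29 (mod 59).
53^2 ≡ 36 (mod 59)
53^4 ≡ 57 (mod 59)
53^8 ≡ 4 (mod 59)
53^16 ≡ 16 (mod 59)
53^29 = 53^(16+8+4+1) ≡ 1 (mod 59).
Result is 1, so (53/59) = 1.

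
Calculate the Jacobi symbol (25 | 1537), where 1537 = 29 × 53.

Reciprocity: 25 ≡ 1 and 1537 ≡ 1 (mod 4), so (25/1537) = +(1537/25).
Reduce top mod 25: now compute (12/25).
Pull out 2^2: since 25 ≡ 1 (mod 8), (2/25) = +1, so (2/25)^2 = +1.
Reciprocity: 3 ≡ 3 and 25 ≡ 1 (mod 4), so (3/25) = +(25/3).
Reduce top mod 3: now compute (1/3).
Reached (1/3) = 1. Collecting the sign flips along the way, the symbol is +1.

1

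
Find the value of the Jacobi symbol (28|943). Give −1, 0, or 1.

1

Pull out 2^2: since 943 ≡ 7 (mod 8), (2/943) = +1, so (2/943)^2 = +1.
Reciprocity: 7 ≡ 3 and 943 ≡ 3 (mod 4), so (7/943) = −(943/7).
Reduce top mod 7: now compute (5/7).
Reciprocity: 5 ≡ 1 and 7 ≡ 3 (mod 4), so (5/7) = +(7/5).
Reduce top mod 5: now compute (2/5).
Pull out 2: since 5 ≡ 5 (mod 8), (2/5) = -1.
Reached (1/5) = 1. Collecting the sign flips along the way, the symbol is +1.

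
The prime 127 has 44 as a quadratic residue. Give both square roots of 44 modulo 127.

Since 127 ≡ 3 (mod 4), a square root of 44 is 44^((127+1)/4) = 44^32 mod 127.
Repeated squaring: 44^2≡31, 44^4≡72, 44^8≡104, 44^16≡21, 44^32≡60 (mod 127).
44^32 = 44^(32) ≡ 60 (mod 127).
Check: 60² = 3600 ≡ 44 (mod 127). The two roots are 60 and 67.

60, 67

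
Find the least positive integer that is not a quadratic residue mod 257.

3

(2/257) = +1, so 2 is a residue.
(3/257) = −1, so 3 is the smallest positive non-residue mod 257.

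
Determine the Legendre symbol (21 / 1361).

1

Reciprocity: 21 ≡ 1 and 1361 ≡ 1 (mod 4), so (21/1361) = +(1361/21).
Reduce top mod 21: now compute (17/21).
Reciprocity: 17 ≡ 1 and 21 ≡ 1 (mod 4), so (17/21) = +(21/17).
Reduce top mod 17: now compute (4/17).
Pull out 2^2: since 17 ≡ 1 (mod 8), (2/17) = +1, so (2/17)^2 = +1.
Reached (1/17) = 1. Collecting the sign flips along the way, the symbol is +1.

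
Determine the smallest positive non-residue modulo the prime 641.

(2/641) = +1, so 2 is a residue.
(3/641) = −1, so 3 is the smallest positive non-residue mod 641.

3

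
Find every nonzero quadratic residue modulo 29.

1,4,5,6,7,9,13,16,20,22,23,24,25,28

Square k = 1,…,14 (k and 29−k give the same square):
1²=1, 2²=4, 3²=9, 4²=16, 5²=25, 6²≡7, 7²≡20, 8²≡6, 9²≡23, 10²≡13, 11²≡5, 12²≡28, 13²≡24, 14²≡22 (mod 29).
So the quadratic residues mod 29 are {1, 4, 5, 6, 7, 9, 13, 16, 20, 22, 23, 24, 25, 28}.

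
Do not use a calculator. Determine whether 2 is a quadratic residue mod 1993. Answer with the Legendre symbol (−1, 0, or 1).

1

Pull out 2: since 1993 ≡ 1 (mod 8), (2/1993) = +1.
Reached (1/1993) = 1. Collecting the sign flips along the way, the symbol is +1.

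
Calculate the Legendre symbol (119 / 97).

Euler's criterion: (119/97) ≡ 22^48 (mod 97).
22^2 ≡ 96 (mod 97)
22^4 ≡ 1 (mod 97)
22^8 ≡ 1 (mod 97)
22^16 ≡ 1 (mod 97)
22^32 ≡ 1 (mod 97)
22^48 = 22^(32+16) ≡ 1 (mod 97).
Result is 1, so (119/97) = 1.

1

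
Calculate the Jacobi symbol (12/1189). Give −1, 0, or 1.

Pull out 2^2: since 1189 ≡ 5 (mod 8), (2/1189) = -1, so (2/1189)^2 = +1.
Reciprocity: 3 ≡ 3 and 1189 ≡ 1 (mod 4), so (3/1189) = +(1189/3).
Reduce top mod 3: now compute (1/3).
Reached (1/3) = 1. Collecting the sign flips along the way, the symbol is +1.

1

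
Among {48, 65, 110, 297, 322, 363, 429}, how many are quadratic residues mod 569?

3

(48/569) = -1 → non-residue.
(65/569) = +1 → QR.
(110/569) = -1 → non-residue.
(297/569) = +1 → QR.
(322/569) = -1 → non-residue.
(363/569) = -1 → non-residue.
(429/569) = +1 → QR.
Total quadratic residues among the 7: 3.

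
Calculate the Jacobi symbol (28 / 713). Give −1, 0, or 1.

Pull out 2^2: since 713 ≡ 1 (mod 8), (2/713) = +1, so (2/713)^2 = +1.
Reciprocity: 7 ≡ 3 and 713 ≡ 1 (mod 4), so (7/713) = +(713/7).
Reduce top mod 7: now compute (6/7).
Pull out 2: since 7 ≡ 7 (mod 8), (2/7) = +1.
Reciprocity: 3 ≡ 3 and 7 ≡ 3 (mod 4), so (3/7) = −(7/3).
Reduce top mod 3: now compute (1/3).
Reached (1/3) = 1. Collecting the sign flips along the way, the symbol is -1.

-1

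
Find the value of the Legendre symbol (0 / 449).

Top reduces to 0: gcd > 1, so the symbol is 0.

0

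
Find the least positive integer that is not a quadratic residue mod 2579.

(2/2579) = −1, so 2 is the smallest positive non-residue mod 2579.

2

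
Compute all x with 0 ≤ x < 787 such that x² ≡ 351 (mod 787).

Since 787 ≡ 3 (mod 4), a square root of 351 is 351^((787+1)/4) = 351^197 mod 787.
Repeated squaring: 351^2≡429, 351^4≡670, 351^8≡310, 351^16≡86, 351^32≡313, 351^64≡381, 351^128≡353 (mod 787).
351^197 = 351^(128+64+4+1) ≡ 207 (mod 787).
Check: 207² = 42849 ≡ 351 (mod 787). The two roots are 207 and 580.

207, 580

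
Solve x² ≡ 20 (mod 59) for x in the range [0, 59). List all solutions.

Since 59 ≡ 3 (mod 4), a square root of 20 is 20^((59+1)/4) = 20^15 mod 59.
Repeated squaring: 20^2≡46, 20^4≡51, 20^8≡5 (mod 59).
20^15 = 20^(8+4+2+1) ≡ 16 (mod 59).
Check: 16² = 256 ≡ 20 (mod 59). The two roots are 16 and 43.

16, 43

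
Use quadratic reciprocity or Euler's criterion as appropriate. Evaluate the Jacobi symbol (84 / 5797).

1

Pull out 2^2: since 5797 ≡ 5 (mod 8), (2/5797) = -1, so (2/5797)^2 = +1.
Reciprocity: 21 ≡ 1 and 5797 ≡ 1 (mod 4), so (21/5797) = +(5797/21).
Reduce top mod 21: now compute (1/21).
Reached (1/21) = 1. Collecting the sign flips along the way, the symbol is +1.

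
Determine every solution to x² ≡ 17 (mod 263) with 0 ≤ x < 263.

Since 263 ≡ 3 (mod 4), a square root of 17 is 17^((263+1)/4) = 17^66 mod 263.
Repeated squaring: 17^2≡26, 17^4≡150, 17^8≡145, 17^16≡248, 17^32≡225, 17^64≡129 (mod 263).
17^66 = 17^(64+2) ≡ 198 (mod 263).
Check: 198² = 39204 ≡ 17 (mod 263). The two roots are 65 and 198.

65, 198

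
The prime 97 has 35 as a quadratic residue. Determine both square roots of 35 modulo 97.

36, 61

97 ≡ 1 (mod 4), so we find a root by search.
Trying successive values, 36² = 1296 ≡ 35 (mod 97). The other root is 97 − 36 = 61.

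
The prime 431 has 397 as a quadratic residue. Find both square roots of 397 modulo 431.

Since 431 ≡ 3 (mod 4), a square root of 397 is 397^((431+1)/4) = 397^108 mod 431.
Repeated squaring: 397^2≡294, 397^4≡236, 397^8≡97, 397^16≡358, 397^32≡157, 397^64≡82 (mod 431).
397^108 = 397^(64+32+8+4) ≡ 273 (mod 431).
Check: 273² = 74529 ≡ 397 (mod 431). The two roots are 158 and 273.

158, 273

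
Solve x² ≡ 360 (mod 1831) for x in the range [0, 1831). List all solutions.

239, 1592

Since 1831 ≡ 3 (mod 4), a square root of 360 is 360^((1831+1)/4) = 360^458 mod 1831.
Repeated squaring: 360^2≡1430, 360^4≡1504, 360^8≡731, 360^16≡1540, 360^32≡455, 360^64≡122, 360^128≡236, 360^256≡766 (mod 1831).
360^458 = 360^(256+128+64+8+2) ≡ 239 (mod 1831).
Check: 239² = 57121 ≡ 360 (mod 1831). The two roots are 239 and 1592.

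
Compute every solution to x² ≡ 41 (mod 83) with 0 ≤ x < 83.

37, 46

Since 83 ≡ 3 (mod 4), a square root of 41 is 41^((83+1)/4) = 41^21 mod 83.
Repeated squaring: 41^2≡21, 41^4≡26, 41^8≡12, 41^16≡61 (mod 83).
41^21 = 41^(16+4+1) ≡ 37 (mod 83).
Check: 37² = 1369 ≡ 41 (mod 83). The two roots are 37 and 46.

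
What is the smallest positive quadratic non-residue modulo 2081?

3

(2/2081) = +1, so 2 is a residue.
(3/2081) = −1, so 3 is the smallest positive non-residue mod 2081.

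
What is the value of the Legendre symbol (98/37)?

-1

Euler's criterion: (98/37) ≡ 24^18 (mod 37).
24^2 ≡ 21 (mod 37)
24^4 ≡ 34 (mod 37)
24^8 ≡ 9 (mod 37)
24^16 ≡ 7 (mod 37)
24^18 = 24^(16+2) ≡ 36 (mod 37).
Result is 36 ≡ −1, so (98/37) = −1.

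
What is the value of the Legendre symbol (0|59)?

Top reduces to 0: gcd > 1, so the symbol is 0.

0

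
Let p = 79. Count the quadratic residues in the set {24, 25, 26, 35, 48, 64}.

(24/79) = -1 → non-residue.
(25/79) = +1 → QR.
(26/79) = +1 → QR.
(35/79) = -1 → non-residue.
(48/79) = -1 → non-residue.
(64/79) = +1 → QR.
Total quadratic residues among the 6: 3.

3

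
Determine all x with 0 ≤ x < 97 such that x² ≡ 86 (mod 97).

97 ≡ 1 (mod 4), so we find a root by search.
Trying successive values, 38² = 1444 ≡ 86 (mod 97). The other root is 97 − 38 = 59.

38, 59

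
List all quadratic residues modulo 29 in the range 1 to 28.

1 4 5 6 7 9 13 16 20 22 23 24 25 28

Square k = 1,…,14 (k and 29−k give the same square):
1²=1, 2²=4, 3²=9, 4²=16, 5²=25, 6²≡7, 7²≡20, 8²≡6, 9²≡23, 10²≡13, 11²≡5, 12²≡28, 13²≡24, 14²≡22 (mod 29).
So the quadratic residues mod 29 are {1, 4, 5, 6, 7, 9, 13, 16, 20, 22, 23, 24, 25, 28}.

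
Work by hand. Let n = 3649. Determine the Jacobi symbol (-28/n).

1

First reduce: -28 ≡ 3621 (mod 3649).
Reciprocity: 3621 ≡ 1 and 3649 ≡ 1 (mod 4), so (3621/3649) = +(3649/3621).
Reduce top mod 3621: now compute (28/3621).
Pull out 2^2: since 3621 ≡ 5 (mod 8), (2/3621) = -1, so (2/3621)^2 = +1.
Reciprocity: 7 ≡ 3 and 3621 ≡ 1 (mod 4), so (7/3621) = +(3621/7).
Reduce top mod 7: now compute (2/7).
Pull out 2: since 7 ≡ 7 (mod 8), (2/7) = +1.
Reached (1/7) = 1. Collecting the sign flips along the way, the symbol is +1.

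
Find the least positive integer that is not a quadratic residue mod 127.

3

(2/127) = +1, so 2 is a residue.
(3/127) = −1, so 3 is the smallest positive non-residue mod 127.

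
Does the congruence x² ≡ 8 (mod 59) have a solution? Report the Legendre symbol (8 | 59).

-1

Euler's criterion: (8/59) ≡ 8^29 (mod 59).
8^2 ≡ 5 (mod 59)
8^4 ≡ 25 (mod 59)
8^8 ≡ 35 (mod 59)
8^16 ≡ 45 (mod 59)
8^29 = 8^(16+8+4+1) ≡ 58 (mod 59).
Result is 58 ≡ −1, so (8/59) = −1.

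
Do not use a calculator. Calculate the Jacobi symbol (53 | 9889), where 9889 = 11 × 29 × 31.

Reciprocity: 53 ≡ 1 and 9889 ≡ 1 (mod 4), so (53/9889) = +(9889/53).
Reduce top mod 53: now compute (31/53).
Reciprocity: 31 ≡ 3 and 53 ≡ 1 (mod 4), so (31/53) = +(53/31).
Reduce top mod 31: now compute (22/31).
Pull out 2: since 31 ≡ 7 (mod 8), (2/31) = +1.
Reciprocity: 11 ≡ 3 and 31 ≡ 3 (mod 4), so (11/31) = −(31/11).
Reduce top mod 11: now compute (9/11).
Reciprocity: 9 ≡ 1 and 11 ≡ 3 (mod 4), so (9/11) = +(11/9).
Reduce top mod 9: now compute (2/9).
Pull out 2: since 9 ≡ 1 (mod 8), (2/9) = +1.
Reached (1/9) = 1. Collecting the sign flips along the way, the symbol is -1.

-1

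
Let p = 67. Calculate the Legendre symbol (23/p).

Euler's criterion: (23/67) ≡ 23^33 (mod 67).
23^2 ≡ 60 (mod 67)
23^4 ≡ 49 (mod 67)
23^8 ≡ 56 (mod 67)
23^16 ≡ 54 (mod 67)
23^32 ≡ 35 (mod 67)
23^33 = 23^(32+1) ≡ 1 (mod 67).
Result is 1, so (23/67) = 1.

1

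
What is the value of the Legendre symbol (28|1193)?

-1

Pull out 2^2: since 1193 ≡ 1 (mod 8), (2/1193) = +1, so (2/1193)^2 = +1.
Reciprocity: 7 ≡ 3 and 1193 ≡ 1 (mod 4), so (7/1193) = +(1193/7).
Reduce top mod 7: now compute (3/7).
Reciprocity: 3 ≡ 3 and 7 ≡ 3 (mod 4), so (3/7) = −(7/3).
Reduce top mod 3: now compute (1/3).
Reached (1/3) = 1. Collecting the sign flips along the way, the symbol is -1.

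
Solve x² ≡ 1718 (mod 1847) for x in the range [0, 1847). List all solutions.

254, 1593

Since 1847 ≡ 3 (mod 4), a square root of 1718 is 1718^((1847+1)/4) = 1718^462 mod 1847.
Repeated squaring: 1718^2≡18, 1718^4≡324, 1718^8≡1544, 1718^16≡1306, 1718^32≡855, 1718^64≡1460, 1718^128≡162, 1718^256≡386 (mod 1847).
1718^462 = 1718^(256+128+64+8+4+2) ≡ 1593 (mod 1847).
Check: 1593² = 2537649 ≡ 1718 (mod 1847). The two roots are 254 and 1593.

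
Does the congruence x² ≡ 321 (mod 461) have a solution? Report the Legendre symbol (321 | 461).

Reciprocity: 321 ≡ 1 and 461 ≡ 1 (mod 4), so (321/461) = +(461/321).
Reduce top mod 321: now compute (140/321).
Pull out 2^2: since 321 ≡ 1 (mod 8), (2/321) = +1, so (2/321)^2 = +1.
Reciprocity: 35 ≡ 3 and 321 ≡ 1 (mod 4), so (35/321) = +(321/35).
Reduce top mod 35: now compute (6/35).
Pull out 2: since 35 ≡ 3 (mod 8), (2/35) = -1.
Reciprocity: 3 ≡ 3 and 35 ≡ 3 (mod 4), so (3/35) = −(35/3).
Reduce top mod 3: now compute (2/3).
Pull out 2: since 3 ≡ 3 (mod 8), (2/3) = -1.
Reached (1/3) = 1. Collecting the sign flips along the way, the symbol is -1.

-1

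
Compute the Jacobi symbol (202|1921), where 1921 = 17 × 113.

Pull out 2: since 1921 ≡ 1 (mod 8), (2/1921) = +1.
Reciprocity: 101 ≡ 1 and 1921 ≡ 1 (mod 4), so (101/1921) = +(1921/101).
Reduce top mod 101: now compute (2/101).
Pull out 2: since 101 ≡ 5 (mod 8), (2/101) = -1.
Reached (1/101) = 1. Collecting the sign flips along the way, the symbol is -1.

-1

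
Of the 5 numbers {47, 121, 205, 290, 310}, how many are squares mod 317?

(47/317) = -1 → non-residue.
(121/317) = +1 → QR.
(205/317) = +1 → QR.
(290/317) = -1 → non-residue.
(310/317) = +1 → QR.
Total quadratic residues among the 5: 3.

3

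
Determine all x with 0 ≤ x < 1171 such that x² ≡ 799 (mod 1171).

Since 1171 ≡ 3 (mod 4), a square root of 799 is 799^((1171+1)/4) = 799^293 mod 1171.
Repeated squaring: 799^2≡206, 799^4≡280, 799^8≡1114, 799^16≡907, 799^32≡607, 799^64≡755, 799^128≡919, 799^256≡270 (mod 1171).
799^293 = 799^(256+32+4+1) ≡ 563 (mod 1171).
Check: 563² = 316969 ≡ 799 (mod 1171). The two roots are 563 and 608.

563, 608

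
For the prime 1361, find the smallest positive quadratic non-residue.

(2/1361) = +1, so 2 is a residue.
(3/1361) = −1, so 3 is the smallest positive non-residue mod 1361.

3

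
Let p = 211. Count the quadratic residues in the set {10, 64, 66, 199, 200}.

(10/211) = -1 → non-residue.
(64/211) = +1 → QR.
(66/211) = +1 → QR.
(199/211) = +1 → QR.
(200/211) = -1 → non-residue.
Total quadratic residues among the 5: 3.

3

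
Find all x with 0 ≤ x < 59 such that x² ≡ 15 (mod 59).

Since 59 ≡ 3 (mod 4), a square root of 15 is 15^((59+1)/4) = 15^15 mod 59.
Repeated squaring: 15^2≡48, 15^4≡3, 15^8≡9 (mod 59).
15^15 = 15^(8+4+2+1) ≡ 29 (mod 59).
Check: 29² = 841 ≡ 15 (mod 59). The two roots are 29 and 30.

29, 30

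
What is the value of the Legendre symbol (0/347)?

Top reduces to 0: gcd > 1, so the symbol is 0.

0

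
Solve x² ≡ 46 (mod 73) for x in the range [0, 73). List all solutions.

22, 51

73 ≡ 1 (mod 4), so we find a root by search.
Trying successive values, 22² = 484 ≡ 46 (mod 73). The other root is 73 − 22 = 51.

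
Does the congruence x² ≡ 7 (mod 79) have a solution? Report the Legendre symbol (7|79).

-1

Reciprocity: 7 ≡ 3 and 79 ≡ 3 (mod 4), so (7/79) = −(79/7).
Reduce top mod 7: now compute (2/7).
Pull out 2: since 7 ≡ 7 (mod 8), (2/7) = +1.
Reached (1/7) = 1. Collecting the sign flips along the way, the symbol is -1.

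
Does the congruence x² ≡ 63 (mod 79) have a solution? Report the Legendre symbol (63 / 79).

Euler's criterion: (63/79) ≡ 63^39 (mod 79).
63^2 ≡ 19 (mod 79)
63^4 ≡ 45 (mod 79)
63^8 ≡ 50 (mod 79)
63^16 ≡ 51 (mod 79)
63^32 ≡ 73 (mod 79)
63^39 = 63^(32+4+2+1) ≡ 78 (mod 79).
Result is 78 ≡ −1, so (63/79) = −1.

-1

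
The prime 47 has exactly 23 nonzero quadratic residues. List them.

1,2,3,4,6,7,8,9,12,14,16,17,18,21,24,25,27,28,32,34,36,37,42

Square k = 1,…,23 (k and 47−k give the same square):
1²=1, 2²=4, 3²=9, 4²=16, 5²=25, 6²=36, 7²≡2, 8²≡17, 9²≡34, 10²≡6, 11²≡27, 12²≡3, 13²≡28, 14²≡8, 15²≡37, 16²≡21, 17²≡7, 18²≡42, 19²≡32, 20²≡24, 21²≡18, 22²≡14, 23²≡12 (mod 47).
So the quadratic residues mod 47 are {1, 2, 3, 4, 6, 7, 8, 9, 12, 14, 16, 17, 18, 21, 24, 25, 27, 28, 32, 34, 36, 37, 42}.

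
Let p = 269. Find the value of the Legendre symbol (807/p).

0

First reduce: 807 ≡ 0 (mod 269).
Top reduces to 0: gcd > 1, so the symbol is 0.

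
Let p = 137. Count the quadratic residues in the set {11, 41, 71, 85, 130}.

(11/137) = +1 → QR.
(41/137) = -1 → non-residue.
(71/137) = -1 → non-residue.
(85/137) = -1 → non-residue.
(130/137) = +1 → QR.
Total quadratic residues among the 5: 2.

2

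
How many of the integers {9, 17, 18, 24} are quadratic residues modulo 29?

2

(9/29) = +1 → QR.
(17/29) = -1 → non-residue.
(18/29) = -1 → non-residue.
(24/29) = +1 → QR.
Total quadratic residues among the 4: 2.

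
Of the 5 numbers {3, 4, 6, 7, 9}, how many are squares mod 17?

(3/17) = -1 → non-residue.
(4/17) = +1 → QR.
(6/17) = -1 → non-residue.
(7/17) = -1 → non-residue.
(9/17) = +1 → QR.
Total quadratic residues among the 5: 2.

2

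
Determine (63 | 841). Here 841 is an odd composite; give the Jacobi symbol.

1

Reciprocity: 63 ≡ 3 and 841 ≡ 1 (mod 4), so (63/841) = +(841/63).
Reduce top mod 63: now compute (22/63).
Pull out 2: since 63 ≡ 7 (mod 8), (2/63) = +1.
Reciprocity: 11 ≡ 3 and 63 ≡ 3 (mod 4), so (11/63) = −(63/11).
Reduce top mod 11: now compute (8/11).
Pull out 2^3: since 11 ≡ 3 (mod 8), (2/11) = -1, so (2/11)^3 = -1.
Reached (1/11) = 1. Collecting the sign flips along the way, the symbol is +1.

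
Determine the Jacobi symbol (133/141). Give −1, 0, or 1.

-1

Reciprocity: 133 ≡ 1 and 141 ≡ 1 (mod 4), so (133/141) = +(141/133).
Reduce top mod 133: now compute (8/133).
Pull out 2^3: since 133 ≡ 5 (mod 8), (2/133) = -1, so (2/133)^3 = -1.
Reached (1/133) = 1. Collecting the sign flips along the way, the symbol is -1.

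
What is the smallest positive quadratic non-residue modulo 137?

3

(2/137) = +1, so 2 is a residue.
(3/137) = −1, so 3 is the smallest positive non-residue mod 137.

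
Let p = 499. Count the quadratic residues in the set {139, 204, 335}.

(139/499) = +1 → QR.
(204/499) = +1 → QR.
(335/499) = +1 → QR.
Total quadratic residues among the 3: 3.

3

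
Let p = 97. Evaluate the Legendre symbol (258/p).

First reduce: 258 ≡ 64 (mod 97).
Pull out 2^6: since 97 ≡ 1 (mod 8), (2/97) = +1, so (2/97)^6 = +1.
Reached (1/97) = 1. Collecting the sign flips along the way, the symbol is +1.

1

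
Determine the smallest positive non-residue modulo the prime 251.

2

(2/251) = −1, so 2 is the smallest positive non-residue mod 251.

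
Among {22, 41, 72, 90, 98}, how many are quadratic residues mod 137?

3

(22/137) = +1 → QR.
(41/137) = -1 → non-residue.
(72/137) = +1 → QR.
(90/137) = -1 → non-residue.
(98/137) = +1 → QR.
Total quadratic residues among the 5: 3.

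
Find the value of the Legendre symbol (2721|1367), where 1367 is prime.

First reduce: 2721 ≡ 1354 (mod 1367).
Pull out 2: since 1367 ≡ 7 (mod 8), (2/1367) = +1.
Reciprocity: 677 ≡ 1 and 1367 ≡ 3 (mod 4), so (677/1367) = +(1367/677).
Reduce top mod 677: now compute (13/677).
Reciprocity: 13 ≡ 1 and 677 ≡ 1 (mod 4), so (13/677) = +(677/13).
Reduce top mod 13: now compute (1/13).
Reached (1/13) = 1. Collecting the sign flips along the way, the symbol is +1.

1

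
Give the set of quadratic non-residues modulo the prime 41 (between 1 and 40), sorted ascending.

3, 6, 7, 11, 12, 13, 14, 15, 17, 19, 22, 24, 26, 27, 28, 29, 30, 34, 35, 38

Square k = 1,…,20 (k and 41−k give the same square):
1²=1, 2²=4, 3²=9, 4²=16, 5²=25, 6²=36, 7²≡8, 8²≡23, 9²≡40, 10²≡18, 11²≡39, 12²≡21, 13²≡5, 14²≡32, 15²≡20, 16²≡10, 17²≡2, 18²≡37, 19²≡33, 20²≡31 (mod 41).
The residues are {1, 2, 4, 5, 8, 9, 10, 16, 18, 20, 21, 23, 25, 31, 32, 33, 36, 37, 39, 40}; the non-residues are the remaining 20 nonzero classes.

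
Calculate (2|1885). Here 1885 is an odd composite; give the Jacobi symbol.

Pull out 2: since 1885 ≡ 5 (mod 8), (2/1885) = -1.
Reached (1/1885) = 1. Collecting the sign flips along the way, the symbol is -1.

-1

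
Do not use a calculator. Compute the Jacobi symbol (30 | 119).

Pull out 2: since 119 ≡ 7 (mod 8), (2/119) = +1.
Reciprocity: 15 ≡ 3 and 119 ≡ 3 (mod 4), so (15/119) = −(119/15).
Reduce top mod 15: now compute (14/15).
Pull out 2: since 15 ≡ 7 (mod 8), (2/15) = +1.
Reciprocity: 7 ≡ 3 and 15 ≡ 3 (mod 4), so (7/15) = −(15/7).
Reduce top mod 7: now compute (1/7).
Reached (1/7) = 1. Collecting the sign flips along the way, the symbol is +1.

1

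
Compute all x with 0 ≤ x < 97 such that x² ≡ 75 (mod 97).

97 ≡ 1 (mod 4), so we find a root by search.
Trying successive values, 47² = 2209 ≡ 75 (mod 97). The other root is 97 − 47 = 50.

47, 50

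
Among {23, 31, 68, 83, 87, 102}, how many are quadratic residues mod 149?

(23/149) = -1 → non-residue.
(31/149) = +1 → QR.
(68/149) = +1 → QR.
(83/149) = -1 → non-residue.
(87/149) = -1 → non-residue.
(102/149) = +1 → QR.
Total quadratic residues among the 6: 3.

3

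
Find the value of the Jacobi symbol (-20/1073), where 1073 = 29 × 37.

-1

First reduce: -20 ≡ 1053 (mod 1073).
Reciprocity: 1053 ≡ 1 and 1073 ≡ 1 (mod 4), so (1053/1073) = +(1073/1053).
Reduce top mod 1053: now compute (20/1053).
Pull out 2^2: since 1053 ≡ 5 (mod 8), (2/1053) = -1, so (2/1053)^2 = +1.
Reciprocity: 5 ≡ 1 and 1053 ≡ 1 (mod 4), so (5/1053) = +(1053/5).
Reduce top mod 5: now compute (3/5).
Reciprocity: 3 ≡ 3 and 5 ≡ 1 (mod 4), so (3/5) = +(5/3).
Reduce top mod 3: now compute (2/3).
Pull out 2: since 3 ≡ 3 (mod 8), (2/3) = -1.
Reached (1/3) = 1. Collecting the sign flips along the way, the symbol is -1.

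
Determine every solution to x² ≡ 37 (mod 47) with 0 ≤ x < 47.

15, 32

Since 47 ≡ 3 (mod 4), a square root of 37 is 37^((47+1)/4) = 37^12 mod 47.
Repeated squaring: 37^2≡6, 37^4≡36, 37^8≡27 (mod 47).
37^12 = 37^(8+4) ≡ 32 (mod 47).
Check: 32² = 1024 ≡ 37 (mod 47). The two roots are 15 and 32.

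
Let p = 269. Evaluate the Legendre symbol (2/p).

Pull out 2: since 269 ≡ 5 (mod 8), (2/269) = -1.
Reached (1/269) = 1. Collecting the sign flips along the way, the symbol is -1.

-1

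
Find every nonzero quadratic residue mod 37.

Square k = 1,…,18 (k and 37−k give the same square):
1²=1, 2²=4, 3²=9, 4²=16, 5²=25, 6²=36, 7²≡12, 8²≡27, 9²≡7, 10²≡26, 11²≡10, 12²≡33, 13²≡21, 14²≡11, 15²≡3, 16²≡34, 17²≡30, 18²≡28 (mod 37).
So the quadratic residues mod 37 are {1, 3, 4, 7, 9, 10, 11, 12, 16, 21, 25, 26, 27, 28, 30, 33, 34, 36}.

1 3 4 7 9 10 11 12 16 21 25 26 27 28 30 33 34 36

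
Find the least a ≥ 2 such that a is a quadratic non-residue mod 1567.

3

(2/1567) = +1, so 2 is a residue.
(3/1567) = −1, so 3 is the smallest positive non-residue mod 1567.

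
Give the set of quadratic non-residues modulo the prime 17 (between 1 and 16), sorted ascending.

Square k = 1,…,8 (k and 17−k give the same square):
1²=1, 2²=4, 3²=9, 4²=16, 5²≡8, 6²≡2, 7²≡15, 8²≡13 (mod 17).
The residues are {1, 2, 4, 8, 9, 13, 15, 16}; the non-residues are the remaining 8 nonzero classes.

3,5,6,7,10,11,12,14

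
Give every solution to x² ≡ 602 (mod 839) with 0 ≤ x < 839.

374, 465

Since 839 ≡ 3 (mod 4), a square root of 602 is 602^((839+1)/4) = 602^210 mod 839.
Repeated squaring: 602^2≡795, 602^4≡258, 602^8≡283, 602^16≡384, 602^32≡631, 602^64≡475, 602^128≡773 (mod 839).
602^210 = 602^(128+64+16+2) ≡ 374 (mod 839).
Check: 374² = 139876 ≡ 602 (mod 839). The two roots are 374 and 465.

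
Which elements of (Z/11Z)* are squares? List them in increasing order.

Square k = 1,…,5 (k and 11−k give the same square):
1²=1, 2²=4, 3²=9, 4²≡5, 5²≡3 (mod 11).
So the quadratic residues mod 11 are {1, 3, 4, 5, 9}.

1, 3, 4, 5, 9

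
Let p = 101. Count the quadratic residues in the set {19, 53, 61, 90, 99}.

(19/101) = +1 → QR.
(53/101) = -1 → non-residue.
(61/101) = -1 → non-residue.
(90/101) = -1 → non-residue.
(99/101) = -1 → non-residue.
Total quadratic residues among the 5: 1.

1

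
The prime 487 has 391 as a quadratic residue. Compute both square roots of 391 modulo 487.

Since 487 ≡ 3 (mod 4), a square root of 391 is 391^((487+1)/4) = 391^122 mod 487.
Repeated squaring: 391^2≡450, 391^4≡395, 391^8≡185, 391^16≡135, 391^32≡206, 391^64≡67 (mod 487).
391^122 = 391^(64+32+16+8+2) ≡ 271 (mod 487).
Check: 271² = 73441 ≡ 391 (mod 487). The two roots are 216 and 271.

216, 271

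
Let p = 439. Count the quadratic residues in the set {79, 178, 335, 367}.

0

(79/439) = -1 → non-residue.
(178/439) = -1 → non-residue.
(335/439) = -1 → non-residue.
(367/439) = -1 → non-residue.
Total quadratic residues among the 4: 0.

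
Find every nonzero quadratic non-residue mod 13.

2 5 6 7 8 11

Square k = 1,…,6 (k and 13−k give the same square):
1²=1, 2²=4, 3²=9, 4²≡3, 5²≡12, 6²≡10 (mod 13).
The residues are {1, 3, 4, 9, 10, 12}; the non-residues are the remaining 6 nonzero classes.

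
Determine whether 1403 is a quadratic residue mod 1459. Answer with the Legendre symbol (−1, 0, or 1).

1

Reciprocity: 1403 ≡ 3 and 1459 ≡ 3 (mod 4), so (1403/1459) = −(1459/1403).
Reduce top mod 1403: now compute (56/1403).
Pull out 2^3: since 1403 ≡ 3 (mod 8), (2/1403) = -1, so (2/1403)^3 = -1.
Reciprocity: 7 ≡ 3 and 1403 ≡ 3 (mod 4), so (7/1403) = −(1403/7).
Reduce top mod 7: now compute (3/7).
Reciprocity: 3 ≡ 3 and 7 ≡ 3 (mod 4), so (3/7) = −(7/3).
Reduce top mod 3: now compute (1/3).
Reached (1/3) = 1. Collecting the sign flips along the way, the symbol is +1.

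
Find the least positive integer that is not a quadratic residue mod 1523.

2

(2/1523) = −1, so 2 is the smallest positive non-residue mod 1523.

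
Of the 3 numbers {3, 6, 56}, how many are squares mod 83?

(3/83) = +1 → QR.
(6/83) = -1 → non-residue.
(56/83) = -1 → non-residue.
Total quadratic residues among the 3: 1.

1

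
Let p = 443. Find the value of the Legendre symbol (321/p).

Euler's criterion: (321/443) ≡ 321^221 (mod 443).
321^2 ≡ 265 (mod 443)
321^4 ≡ 231 (mod 443)
321^8 ≡ 201 (mod 443)
321^16 ≡ 88 (mod 443)
321^32 ≡ 213 (mod 443)
321^64 ≡ 183 (mod 443)
321^128 ≡ 264 (mod 443)
321^221 = 321^(128+64+16+8+4+1) ≡ 1 (mod 443).
Result is 1, so (321/443) = 1.

1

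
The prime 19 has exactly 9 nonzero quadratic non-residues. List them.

Square k = 1,…,9 (k and 19−k give the same square):
1²=1, 2²=4, 3²=9, 4²=16, 5²≡6, 6²≡17, 7²≡11, 8²≡7, 9²≡5 (mod 19).
The residues are {1, 4, 5, 6, 7, 9, 11, 16, 17}; the non-residues are the remaining 9 nonzero classes.

2 3 8 10 12 13 14 15 18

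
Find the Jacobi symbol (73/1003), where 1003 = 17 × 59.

Reciprocity: 73 ≡ 1 and 1003 ≡ 3 (mod 4), so (73/1003) = +(1003/73).
Reduce top mod 73: now compute (54/73).
Pull out 2: since 73 ≡ 1 (mod 8), (2/73) = +1.
Reciprocity: 27 ≡ 3 and 73 ≡ 1 (mod 4), so (27/73) = +(73/27).
Reduce top mod 27: now compute (19/27).
Reciprocity: 19 ≡ 3 and 27 ≡ 3 (mod 4), so (19/27) = −(27/19).
Reduce top mod 19: now compute (8/19).
Pull out 2^3: since 19 ≡ 3 (mod 8), (2/19) = -1, so (2/19)^3 = -1.
Reached (1/19) = 1. Collecting the sign flips along the way, the symbol is +1.

1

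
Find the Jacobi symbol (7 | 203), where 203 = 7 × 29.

Reciprocity: 7 ≡ 3 and 203 ≡ 3 (mod 4), so (7/203) = −(203/7).
Reduce top mod 7: now compute (0/7).
Top reduces to 0: gcd > 1, so the symbol is 0.

0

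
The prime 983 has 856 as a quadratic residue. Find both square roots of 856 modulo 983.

Since 983 ≡ 3 (mod 4), a square root of 856 is 856^((983+1)/4) = 856^246 mod 983.
Repeated squaring: 856^2≡401, 856^4≡572, 856^8≡828, 856^16≡433, 856^32≡719, 856^64≡886, 856^128≡562 (mod 983).
856^246 = 856^(128+64+32+16+4+2) ≡ 177 (mod 983).
Check: 177² = 31329 ≡ 856 (mod 983). The two roots are 177 and 806.

177, 806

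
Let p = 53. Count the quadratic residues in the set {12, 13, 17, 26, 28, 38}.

(12/53) = -1 → non-residue.
(13/53) = +1 → QR.
(17/53) = +1 → QR.
(26/53) = -1 → non-residue.
(28/53) = +1 → QR.
(38/53) = +1 → QR.
Total quadratic residues among the 6: 4.

4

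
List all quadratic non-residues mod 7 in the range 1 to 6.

Square k = 1,…,3 (k and 7−k give the same square):
1²=1, 2²=4, 3²≡2 (mod 7).
The residues are {1, 2, 4}; the non-residues are the remaining 3 nonzero classes.

3 5 6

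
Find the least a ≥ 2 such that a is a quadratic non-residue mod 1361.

3

(2/1361) = +1, so 2 is a residue.
(3/1361) = −1, so 3 is the smallest positive non-residue mod 1361.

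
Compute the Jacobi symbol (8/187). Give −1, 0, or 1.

Pull out 2^3: since 187 ≡ 3 (mod 8), (2/187) = -1, so (2/187)^3 = -1.
Reached (1/187) = 1. Collecting the sign flips along the way, the symbol is -1.

-1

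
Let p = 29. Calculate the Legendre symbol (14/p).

-1

Pull out 2: since 29 ≡ 5 (mod 8), (2/29) = -1.
Reciprocity: 7 ≡ 3 and 29 ≡ 1 (mod 4), so (7/29) = +(29/7).
Reduce top mod 7: now compute (1/7).
Reached (1/7) = 1. Collecting the sign flips along the way, the symbol is -1.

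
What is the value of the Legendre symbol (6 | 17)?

Euler's criterion: (6/17) ≡ 6^8 (mod 17).
6^2 ≡ 2 (mod 17)
6^4 ≡ 4 (mod 17)
6^8 ≡ 16 (mod 17)
6^8 = 6^(8) ≡ 16 (mod 17).
Result is 16 ≡ −1, so (6/17) = −1.

-1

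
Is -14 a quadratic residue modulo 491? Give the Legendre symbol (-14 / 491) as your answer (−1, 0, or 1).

-1

First reduce: -14 ≡ 477 (mod 491).
Reciprocity: 477 ≡ 1 and 491 ≡ 3 (mod 4), so (477/491) = +(491/477).
Reduce top mod 477: now compute (14/477).
Pull out 2: since 477 ≡ 5 (mod 8), (2/477) = -1.
Reciprocity: 7 ≡ 3 and 477 ≡ 1 (mod 4), so (7/477) = +(477/7).
Reduce top mod 7: now compute (1/7).
Reached (1/7) = 1. Collecting the sign flips along the way, the symbol is -1.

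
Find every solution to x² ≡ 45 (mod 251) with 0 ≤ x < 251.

48, 203

Since 251 ≡ 3 (mod 4), a square root of 45 is 45^((251+1)/4) = 45^63 mod 251.
Repeated squaring: 45^2≡17, 45^4≡38, 45^8≡189, 45^16≡79, 45^32≡217 (mod 251).
45^63 = 45^(32+16+8+4+2+1) ≡ 48 (mod 251).
Check: 48² = 2304 ≡ 45 (mod 251). The two roots are 48 and 203.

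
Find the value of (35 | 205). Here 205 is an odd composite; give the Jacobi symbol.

0

Reciprocity: 35 ≡ 3 and 205 ≡ 1 (mod 4), so (35/205) = +(205/35).
Reduce top mod 35: now compute (30/35).
Pull out 2: since 35 ≡ 3 (mod 8), (2/35) = -1.
Reciprocity: 15 ≡ 3 and 35 ≡ 3 (mod 4), so (15/35) = −(35/15).
Reduce top mod 15: now compute (5/15).
Reciprocity: 5 ≡ 1 and 15 ≡ 3 (mod 4), so (5/15) = +(15/5).
Reduce top mod 5: now compute (0/5).
Top reduces to 0: gcd > 1, so the symbol is 0.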